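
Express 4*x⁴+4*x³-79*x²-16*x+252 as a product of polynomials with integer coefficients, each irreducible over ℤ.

(2*x+9)*(2*x-7)*(x+2)*(x-2)

Testing divisors of the constant over divisors of the leading coefficient, x = 7/2 is a root, giving the factor (2*x-7) and quotient 2*x³+9*x²-8*x-36.
Continuing, x = -2 is a root, so (x+2) is a factor; dividing leaves 2*x²+5*x-18.
The remaining quadratic factors as (x-2)(2*x+9).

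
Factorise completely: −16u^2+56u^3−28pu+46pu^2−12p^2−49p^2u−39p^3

Group: 13p(−3p^2−7pu−4u^2) + (−14u+4)(−3p^2−7pu−4u^2); both groups contain (−3p^2−7pu−4u^2), so (13p−14u+4) is a factor with cofactor −3p^2−7pu−4u^2.
The cofactor groups again: −3p^2−7pu−4u^2 = −3p(p+u) − 4u(p+u); both groups contain (p+u), giving −(3p+4u)(p+u).

−(13p−14u+4)(3p+4u)(p+u)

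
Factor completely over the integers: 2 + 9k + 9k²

(3k + 1)(3k + 2)

Need a pair with product 9·2 = 18 and sum 9: that's 6 and 3.
Split the middle term: 9k² + 6k + 3k + 2 = 3k(3k + 2) + (3k + 2).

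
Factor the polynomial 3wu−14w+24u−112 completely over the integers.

Group as (3wu−14w) + (24u−112) = w(3u−14) + 8(3u−14).
Both groups share the factor (3u−14).

(3u−14)(w+8)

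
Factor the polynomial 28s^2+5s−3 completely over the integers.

(4s−1)(7s+3)

Need a pair with product 28·(−3) = −84 and sum 5: that's −7 and 12.
Split the middle term: 28s^2−7s + 12s−3 = 7s(4s−1) + 3(4s−1).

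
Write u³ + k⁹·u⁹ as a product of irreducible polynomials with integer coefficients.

Pull out the common factor u³, leaving k⁹·u⁶ + 1.
Recognize a sum of cubes with the parts k³·u² and 1.

u³·(k³·u² + 1)·(k⁶·u⁴ - k³·u² + 1)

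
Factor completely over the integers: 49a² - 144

(7a + 12)(7a - 12)

Need a pair with product 49·(-144) = -7056 and sum 0: that's -84 and 84.
Split the middle term: 49a² - 84a + 84a - 144 = 7a(7a - 12) + 12(7a - 12).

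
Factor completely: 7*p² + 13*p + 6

Need a pair with product 7·6 = 42 and sum 13: that's 7 and 6.
Split the middle term: 7*p² + 7*p + 6*p + 6 = 7*p*(p + 1) + 6*(p + 1).

(7*p + 6)*(p + 1)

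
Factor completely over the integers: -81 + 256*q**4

Difference of squares twice: with A = 4*q and B = 3, A⁴ − B⁴ = (A² − B²)(A² + B²), and A² − B² factors again.

(4*q + 3)*(4*q - 3)*(16*q**2 + 9)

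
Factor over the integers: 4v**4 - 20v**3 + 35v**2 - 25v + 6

(2v - 1)(2v - 3)(v - 1)(v - 2)

Trying the rational-root candidates, v = 1/2 is a root, so (2v - 1) divides it; the quotient is 2v**3 - 9v**2 + 13v - 6.
Continuing, v = 1 is a root, giving the factor (v - 1) and quotient 2v**2 - 7v + 6.
The remaining quadratic factors as (v - 2)(2v - 3).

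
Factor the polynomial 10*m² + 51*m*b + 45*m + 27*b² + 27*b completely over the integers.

(5*m + 3*b)*(2*m + 9*b + 9)

Group: 5*m*(2*m + 9*b + 9) + 3*b*(2*m + 9*b + 9); both groups contain (2*m + 9*b + 9).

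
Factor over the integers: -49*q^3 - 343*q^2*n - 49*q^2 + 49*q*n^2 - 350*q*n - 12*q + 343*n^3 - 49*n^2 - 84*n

Group: 7*q*(-7*q^2 - 56*q*n - 3*q - 49*n^2 - 21*n) + (-7*n + 4)*(-7*q^2 - 56*q*n - 3*q - 49*n^2 - 21*n); both groups contain (-7*q^2 - 56*q*n - 3*q - 49*n^2 - 21*n), so (7*q - 7*n + 4) is a factor with cofactor -7*q^2 - 56*q*n - 3*q - 49*n^2 - 21*n.
The cofactor groups again: -7*q^2 - 56*q*n - 3*q - 49*n^2 - 21*n = -7*q*(q + 7*n) + (-7*n - 3)*(q + 7*n); both groups contain (q + 7*n), giving -(7*q + 7*n + 3)*(q + 7*n).

-(7*q - 7*n + 4)*(7*q + 7*n + 3)*(q + 7*n)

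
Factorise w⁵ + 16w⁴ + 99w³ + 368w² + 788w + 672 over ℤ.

Testing divisors of the constant over divisors of the leading coefficient, w = −3 is a root, so (w + 3) divides it; the quotient is w⁴ + 13w³ + 60w² + 188w + 224.
Then w = −2 is a root, so (w + 2) is a factor; dividing leaves w³ + 11w² + 38w + 112.
Next, w = −8 is a root, giving the factor (w + 8) and quotient w² + 3w + 14.
The quadratic w² + 3w + 14 has discriminant −47 < 0 and is irreducible over ℤ.

(w + 2)(w + 3)(w + 8)(w² + 3w + 14)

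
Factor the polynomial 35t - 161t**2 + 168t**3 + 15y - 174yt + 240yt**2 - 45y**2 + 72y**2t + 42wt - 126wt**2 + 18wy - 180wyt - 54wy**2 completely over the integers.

Group: 3y(-18wy - 18wt + 6w + 24yt - 15y + 24t**2 - 23t + 5) + 7t(-18wy - 18wt + 6w + 24yt - 15y + 24t**2 - 23t + 5); both groups contain (-18wy - 18wt + 6w + 24yt - 15y + 24t**2 - 23t + 5), so (3y + 7t) is a factor with cofactor -18wy - 18wt + 6w + 24yt - 15y + 24t**2 - 23t + 5.
The cofactor groups again: -18wy - 18wt + 6w + 24yt - 15y + 24t**2 - 23t + 5 = -3y(6w - 8t + 5) + (-3t + 1)(6w - 8t + 5); both groups contain (6w - 8t + 5), giving -(3y + 3t - 1)(6w - 8t + 5).

-(6w - 8t + 5)(3y + 3t - 1)(3y + 7t)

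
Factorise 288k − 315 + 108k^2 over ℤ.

9(2k + 7)(6k − 5)

Pull out the common factor 9, then factor the remaining trinomial.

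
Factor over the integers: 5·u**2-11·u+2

(5·u-1)·(u-2)

Need a pair with product 5·2 = 10 and sum -11: that's -1 and -10.
Split the middle term: 5·u**2-u - 10·u+2 = u·(5·u-1) - 2·(5·u-1).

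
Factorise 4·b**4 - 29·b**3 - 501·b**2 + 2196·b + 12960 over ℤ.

(4·b + 15)·(b + 9)·(b - 12)·(b - 8)

Among the possible rational roots, b = 8 is a root, so (b - 8) is a factor; dividing leaves 4·b**3 + 3·b**2 - 477·b - 1620.
Then b = -9 is a root, so (b + 9) is a factor; dividing leaves 4·b**2 - 33·b - 180.
The remaining quadratic factors as (b - 12)(4·b + 15).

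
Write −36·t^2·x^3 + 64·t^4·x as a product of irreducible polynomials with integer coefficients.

4·t^2·x·(4·t + 3·x)·(4·t − 3·x)

Factor out 4·t^2·x, leaving 16·t^2 − 9·x^2, which is a difference of two squares.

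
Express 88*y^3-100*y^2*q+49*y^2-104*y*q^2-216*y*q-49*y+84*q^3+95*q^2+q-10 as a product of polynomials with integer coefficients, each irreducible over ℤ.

(8*y-12*q-5)*(11*y-7*q+2)*(y+q+1)

Group: 11*y*(8*y^2-4*y*q+3*y-12*q^2-17*q-5) + (-7*q+2)*(8*y^2-4*y*q+3*y-12*q^2-17*q-5); both groups contain (8*y^2-4*y*q+3*y-12*q^2-17*q-5), so (11*y-7*q+2) is a factor with cofactor 8*y^2-4*y*q+3*y-12*q^2-17*q-5.
The cofactor groups again: 8*y^2-4*y*q+3*y-12*q^2-17*q-5 = y*(8*y-12*q-5) + (q+1)*(8*y-12*q-5); both groups contain (8*y-12*q-5), giving (y+q+1)*(8*y-12*q-5).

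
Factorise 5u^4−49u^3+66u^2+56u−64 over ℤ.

(5u−4)(u+1)(u−2)(u−8)

By the rational root theorem, u = 2 is a root, so (u−2) is a factor; dividing leaves 5u^3−39u^2−12u+32.
Continuing, u = 8 is a root, so (u−8) is a factor; dividing leaves 5u^2+u−4.
The remaining quadratic factors as (5u−4)(u+1).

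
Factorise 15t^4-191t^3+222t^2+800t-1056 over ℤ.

(3t-4)(5t-12)(t+2)(t-11)

Testing divisors of the constant over divisors of the leading coefficient, t = 11 is a root, so (t-11) is a factor; dividing leaves 15t^3-26t^2-64t+96.
Then t = 4/3 is a root, giving the factor (3t-4) and quotient 5t^2-2t-24.
The remaining quadratic factors as (t+2)(5t-12).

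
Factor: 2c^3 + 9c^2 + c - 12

Among the possible rational roots, c = 1 is a root, giving the factor (c - 1) and quotient 2c^2 + 11c + 12.
The remaining quadratic factors as (2c + 3)(c + 4).

(2c + 3)(c + 4)(c - 1)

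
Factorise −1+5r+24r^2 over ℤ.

(3r+1)(8r−1)

Need a pair with product 24·(−1) = −24 and sum 5: that's −3 and 8.
Split the middle term: 24r^2−3r + 8r−1 = 3r(8r−1) + (8r−1).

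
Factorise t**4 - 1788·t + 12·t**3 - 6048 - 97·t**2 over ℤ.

(t + 7)·(t + 8)·(t + 9)·(t - 12)

Testing divisors of the constant over divisors of the leading coefficient, t = 12 is a root, giving the factor (t - 12) and quotient t**3 + 24·t**2 + 191·t + 504.
Then t = -7 is a root, giving the factor (t + 7) and quotient t**2 + 17·t + 72.
The remaining quadratic factors as (t + 8)(t + 9).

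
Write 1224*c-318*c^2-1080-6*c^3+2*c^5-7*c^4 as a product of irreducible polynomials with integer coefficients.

By the rational root theorem, c = 6 is a root, so (c-6) is a factor; dividing leaves 2*c^4+5*c^3+24*c^2-174*c+180.
Continuing, c = 3/2 is a root, so (2*c-3) divides it; the quotient is c^3+4*c^2+18*c-60.
Continuing, c = 2 is a root, so (c-2) divides it; the quotient is c^2+6*c+30.
The quadratic c^2+6*c+30 has discriminant -84 < 0 and is irreducible over ℤ.

(2*c-3)*(c-2)*(c-6)*(c^2+6*c+30)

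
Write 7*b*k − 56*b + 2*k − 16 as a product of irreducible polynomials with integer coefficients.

(7*b + 2)*(k − 8)

Group as (7*b*k − 56*b) + (2*k − 16) = 7*b*(k − 8) + 2*(k − 8).
Both groups share the factor (k − 8).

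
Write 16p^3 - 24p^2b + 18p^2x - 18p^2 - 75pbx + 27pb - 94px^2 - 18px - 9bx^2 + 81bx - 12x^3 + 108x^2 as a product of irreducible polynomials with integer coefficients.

Group: 8p(2p^2 - 3pb + 2px - 9bx - 12x^2) + (x - 9)(2p^2 - 3pb + 2px - 9bx - 12x^2); both groups contain (2p^2 - 3pb + 2px - 9bx - 12x^2), so (8p + x - 9) is a factor with cofactor 2p^2 - 3pb + 2px - 9bx - 12x^2.
The cofactor groups again: 2p^2 - 3pb + 2px - 9bx - 12x^2 = 2p(p + 3x) + (-3b - 4x)(p + 3x); both groups contain (p + 3x), giving (2p - 3b - 4x)(p + 3x).

(2p - 3b - 4x)(8p + x - 9)(p + 3x)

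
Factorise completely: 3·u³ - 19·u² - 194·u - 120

Among the possible rational roots, u = -2/3 is a root, so (3·u + 2) divides it; the quotient is u² - 7·u - 60.
The remaining quadratic factors as (u - 12)(u + 5).

(3·u + 2)·(u + 5)·(u - 12)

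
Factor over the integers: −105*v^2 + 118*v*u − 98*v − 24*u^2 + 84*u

Group: −7*v*(15*v − 4*u + 14) + 6*u*(15*v − 4*u + 14); both groups contain (15*v − 4*u + 14).

−(15*v − 4*u + 14)*(7*v − 6*u)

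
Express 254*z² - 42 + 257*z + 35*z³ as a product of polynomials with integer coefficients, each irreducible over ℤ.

Among the possible rational roots, z = 1/7 is a root, so (7*z - 1) divides it; the quotient is 5*z² + 37*z + 42.
The remaining quadratic factors as (z + 6)(5*z + 7).

(5*z + 7)*(7*z - 1)*(z + 6)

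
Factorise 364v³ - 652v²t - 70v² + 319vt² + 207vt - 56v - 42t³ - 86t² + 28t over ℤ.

Group: 13v(28v² - 20vt - 14v + 3t² + 7t) + (-14t + 4)(28v² - 20vt - 14v + 3t² + 7t); both groups contain (28v² - 20vt - 14v + 3t² + 7t), so (13v - 14t + 4) is a factor with cofactor 28v² - 20vt - 14v + 3t² + 7t.
The cofactor groups again: 28v² - 20vt - 14v + 3t² + 7t = 14v(2v - t) + (-3t - 7)(2v - t); both groups contain (2v - t), giving (14v - 3t - 7)(2v - t).

(13v - 14t + 4)(14v - 3t - 7)(2v - t)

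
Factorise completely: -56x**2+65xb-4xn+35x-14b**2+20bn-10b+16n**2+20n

-(7x-2b+4n)(8x-7b-4n-5)

Group: -8x(7x-2b+4n) + (7b+4n+5)(7x-2b+4n); both groups contain (7x-2b+4n).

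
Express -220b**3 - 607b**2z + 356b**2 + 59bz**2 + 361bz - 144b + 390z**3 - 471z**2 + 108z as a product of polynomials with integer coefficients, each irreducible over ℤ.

Group: 4b(-55b**2 - 193bz + 89b - 130z**2 + 157z - 36) - 3z(-55b**2 - 193bz + 89b - 130z**2 + 157z - 36); both groups contain (-55b**2 - 193bz + 89b - 130z**2 + 157z - 36), so (4b - 3z) is a factor with cofactor -55b**2 - 193bz + 89b - 130z**2 + 157z - 36.
The cofactor groups again: -55b**2 - 193bz + 89b - 130z**2 + 157z - 36 = -5b(11b + 10z - 9) + (-13z + 4)(11b + 10z - 9); both groups contain (11b + 10z - 9), giving -(5b + 13z - 4)(11b + 10z - 9).

-(11b + 10z - 9)(4b - 3z)(5b + 13z - 4)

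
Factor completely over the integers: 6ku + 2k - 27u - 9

(2k - 9)(3u + 1)

Group as (6ku + 2k) + (-27u - 9) = 2k(3u + 1) - 9(3u + 1).
Both groups share the factor (3u + 1).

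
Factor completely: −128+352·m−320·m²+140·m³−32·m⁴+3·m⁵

Testing divisors of the constant over divisors of the leading coefficient, m = 2 is a root, so (m−2) divides it; the quotient is 3·m⁴−26·m³+88·m²−144·m+64.
Then m = 2/3 is a root, so (3·m−2) divides it; the quotient is m³−8·m²+24·m−32.
Then m = 4 is a root, so (m−4) is a factor; dividing leaves m²−4·m+8.
The quadratic m²−4·m+8 has discriminant −16 < 0 and is irreducible over ℤ.

(3·m−2)·(m−2)·(m−4)·(m²−4·m+8)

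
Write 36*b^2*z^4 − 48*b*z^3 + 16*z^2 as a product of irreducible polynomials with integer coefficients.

Pull out the common factor 4*z^2, leaving 9*b^2*z^2 − 12*b*z + 4.
Recognize a perfect-square trinomial with the parts 3*b*z and 2.

4*z^2*(3*b*z − 2)^2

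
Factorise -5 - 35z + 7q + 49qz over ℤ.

Group as (49qz + 7q) + (-35z - 5) = 7q(7z + 1) - 5(7z + 1).
Both groups share the factor (7z + 1).

(7q - 5)(7z + 1)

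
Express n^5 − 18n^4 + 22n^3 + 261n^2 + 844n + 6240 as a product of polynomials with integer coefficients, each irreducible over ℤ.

(n + 4)(n − 15)(n − 8)(n^2 + n + 13)

By the rational root theorem, n = 8 is a root, giving the factor (n − 8) and quotient n^4 − 10n^3 − 58n^2 − 203n − 780.
Continuing, n = −4 is a root, giving the factor (n + 4) and quotient n^3 − 14n^2 − 2n − 195.
Continuing, n = 15 is a root, giving the factor (n − 15) and quotient n^2 + n + 13.
The quadratic n^2 + n + 13 has discriminant −51 < 0 and is irreducible over ℤ.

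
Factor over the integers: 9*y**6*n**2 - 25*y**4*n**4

n**2*y**4*(3*y - 5*n)*(3*y + 5*n)

Every term has a factor of y**4*n**2; factoring it out leaves 9*y**2 - 25*n**2.
Recognize a difference of squares with the parts 3*y and 5*n.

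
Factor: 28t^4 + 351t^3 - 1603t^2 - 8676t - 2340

(4t + 13)(7t + 2)(t + 15)(t - 6)

Testing divisors of the constant over divisors of the leading coefficient, t = -15 is a root, so (t + 15) is a factor; dividing leaves 28t^3 - 69t^2 - 568t - 156.
Then t = -13/4 is a root, so (4t + 13) divides it; the quotient is 7t^2 - 40t - 12.
The remaining quadratic factors as (t - 6)(7t + 2).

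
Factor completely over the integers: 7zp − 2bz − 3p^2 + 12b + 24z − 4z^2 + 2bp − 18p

−(z − p − 6)(2b + 4z − 3p)

Group: −2b(z − p − 6) + (−4z + 3p)(z − p − 6); both groups contain (z − p − 6).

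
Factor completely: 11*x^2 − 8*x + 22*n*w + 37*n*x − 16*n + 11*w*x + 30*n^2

Group: 2*n*(15*n + 11*w + 11*x − 8) + x*(15*n + 11*w + 11*x − 8); both groups contain (15*n + 11*w + 11*x − 8).

(15*n + 11*w + 11*x − 8)*(2*n + x)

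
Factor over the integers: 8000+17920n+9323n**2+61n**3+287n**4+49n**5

(7n+5)(7n+8)(n+8)(n**2-4n+25)

Trying the rational-root candidates, n = -8 is a root, so (n+8) divides it; the quotient is 49n**4-105n**3+901n**2+2115n+1000.
Then n = -5/7 is a root, so (7n+5) is a factor; dividing leaves 7n**3-20n**2+143n+200.
Then n = -8/7 is a root, so (7n+8) divides it; the quotient is n**2-4n+25.
The quadratic n**2-4n+25 has discriminant -84 < 0 and is irreducible over ℤ.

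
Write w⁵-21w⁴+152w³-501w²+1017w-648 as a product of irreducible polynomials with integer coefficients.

(w-1)(w-8)(w-9)(w²-3w+9)

Trying the rational-root candidates, w = 8 is a root, giving the factor (w-8) and quotient w⁴-13w³+48w²-117w+81.
Next, w = 9 is a root, so (w-9) divides it; the quotient is w³-4w²+12w-9.
Next, w = 1 is a root, giving the factor (w-1) and quotient w²-3w+9.
The quadratic w²-3w+9 has discriminant -27 < 0 and is irreducible over ℤ.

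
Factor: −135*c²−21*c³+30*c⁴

3*c²*(2*c−5)*(5*c+9)

Pull out the common factor 3*c², then factor the remaining trinomial.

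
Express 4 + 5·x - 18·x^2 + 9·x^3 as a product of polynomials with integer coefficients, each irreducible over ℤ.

(3·x + 1)·(3·x - 4)·(x - 1)

Testing divisors of the constant over divisors of the leading coefficient, x = -1/3 is a root, so (3·x + 1) divides it; the quotient is 3·x^2 - 7·x + 4.
The remaining quadratic factors as (3·x - 4)(x - 1).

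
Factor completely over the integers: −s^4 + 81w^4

Difference of squares twice: with A = 3w and B = s, A⁴ − B⁴ = (A² − B²)(A² + B²), and A² − B² factors again.

(3w − s)(3w + s)(9w^2 + s^2)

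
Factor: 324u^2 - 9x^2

9(6u + x)(6u - x)

Every term has a factor of 9. Then 36u^2 - x^2 = (6u)² − (x)².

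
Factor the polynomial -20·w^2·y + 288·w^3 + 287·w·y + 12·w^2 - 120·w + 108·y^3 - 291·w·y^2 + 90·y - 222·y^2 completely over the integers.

Group: 8·w·(36·w^2 - 43·w·y + 24·w + 12·y^2 - 18·y) + (9·y - 5)·(36·w^2 - 43·w·y + 24·w + 12·y^2 - 18·y); both groups contain (36·w^2 - 43·w·y + 24·w + 12·y^2 - 18·y), so (8·w + 9·y - 5) is a factor with cofactor 36·w^2 - 43·w·y + 24·w + 12·y^2 - 18·y.
The cofactor groups again: 36·w^2 - 43·w·y + 24·w + 12·y^2 - 18·y = 4·w·(9·w - 4·y + 6) - 3·y·(9·w - 4·y + 6); both groups contain (9·w - 4·y + 6), giving (4·w - 3·y)·(9·w - 4·y + 6).

(4·w - 3·y)·(8·w + 9·y - 5)·(9·w - 4·y + 6)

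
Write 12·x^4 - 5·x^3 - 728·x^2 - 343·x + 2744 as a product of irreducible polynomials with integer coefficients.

(3·x + 7)·(4·x - 7)·(x + 7)·(x - 8)

Trying the rational-root candidates, x = 8 is a root, so (x - 8) is a factor; dividing leaves 12·x^3 + 91·x^2 - 343.
Next, x = -7/3 is a root, giving the factor (3·x + 7) and quotient 4·x^2 + 21·x - 49.
The remaining quadratic factors as (x + 7)(4·x - 7).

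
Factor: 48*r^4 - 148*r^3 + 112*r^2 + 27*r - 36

(2*r + 1)*(2*r - 3)*(3*r - 4)*(4*r - 3)

Testing divisors of the constant over divisors of the leading coefficient, r = 3/4 is a root, so (4*r - 3) divides it; the quotient is 12*r^3 - 28*r^2 + 7*r + 12.
Next, r = -1/2 is a root, giving the factor (2*r + 1) and quotient 6*r^2 - 17*r + 12.
The remaining quadratic factors as (2*r - 3)(3*r - 4).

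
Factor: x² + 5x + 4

(x + 1)(x + 4)

Two integers with product 4 and sum 5 are 4 and 1.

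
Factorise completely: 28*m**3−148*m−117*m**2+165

Among the possible rational roots, m = −11/7 is a root, giving the factor (7*m+11) and quotient 4*m**2−23*m+15.
The remaining quadratic factors as (4*m−3)(m−5).

(4*m−3)*(7*m+11)*(m−5)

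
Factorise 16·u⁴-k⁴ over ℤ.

(2·u-k)·(2·u+k)·(4·u²+k²)

Write as (4·u²)² − (k²)², then factor 4·u²-k² once more.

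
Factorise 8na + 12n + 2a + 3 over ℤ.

(2a + 3)(4n + 1)

Group as (8na + 12n) + (2a + 3) = 4n(2a + 3) + (2a + 3).
Both groups share the factor (2a + 3).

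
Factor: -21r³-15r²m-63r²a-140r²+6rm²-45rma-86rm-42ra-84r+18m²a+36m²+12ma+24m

Group: 7r(-3r²-3rm-9ra-20r-9ma-18m-6a-12) - 2m(-3r²-3rm-9ra-20r-9ma-18m-6a-12); both groups contain (-3r²-3rm-9ra-20r-9ma-18m-6a-12), so (7r-2m) is a factor with cofactor -3r²-3rm-9ra-20r-9ma-18m-6a-12.
The cofactor groups again: -3r²-3rm-9ra-20r-9ma-18m-6a-12 = -r(3r+3m+2) + (-3a-6)(3r+3m+2); both groups contain (3r+3m+2), giving -(r+3a+6)(3r+3m+2).

-(7r-2m)(r+3a+6)(3r+3m+2)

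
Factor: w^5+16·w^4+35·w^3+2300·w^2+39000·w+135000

Testing divisors of the constant over divisors of the leading coefficient, w = -5 is a root, giving the factor (w+5) and quotient w^4+11·w^3-20·w^2+2400·w+27000.
Continuing, w = -15 is a root, so (w+15) divides it; the quotient is w^3-4·w^2+40·w+1800.
Next, w = -10 is a root, so (w+10) is a factor; dividing leaves w^2-14·w+180.
The quadratic w^2-14·w+180 has discriminant -524 < 0 and is irreducible over ℤ.

(w+10)·(w+15)·(w+5)·(w^2-14·w+180)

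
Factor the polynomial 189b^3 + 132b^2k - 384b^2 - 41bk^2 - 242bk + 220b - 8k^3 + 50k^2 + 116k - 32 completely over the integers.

Group: 9b(21b^2 - 4bk - 38b - k^2 + 6k + 16) + (8k - 2)(21b^2 - 4bk - 38b - k^2 + 6k + 16); both groups contain (21b^2 - 4bk - 38b - k^2 + 6k + 16), so (9b + 8k - 2) is a factor with cofactor 21b^2 - 4bk - 38b - k^2 + 6k + 16.
The cofactor groups again: 21b^2 - 4bk - 38b - k^2 + 6k + 16 = 7b(3b - k - 2) + (k - 8)(3b - k - 2); both groups contain (3b - k - 2), giving (7b + k - 8)(3b - k - 2).

(3b - k - 2)(7b + k - 8)(9b + 8k - 2)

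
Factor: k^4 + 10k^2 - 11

Substitute u = k^2 to get a quadratic in u, then factor.
k^2 + 11 is irreducible over ℤ (always positive, so no real roots).
k^2 - 1 is a difference of squares.

(k + 1)(k - 1)(k^2 + 11)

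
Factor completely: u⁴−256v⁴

(u+4v)(u−4v)(u²+16v²)

Difference of squares twice: with A = u and B = 4v, A⁴ − B⁴ = (A² − B²)(A² + B²), and A² − B² factors again.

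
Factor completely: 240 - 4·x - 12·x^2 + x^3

(x + 4)·(x - 10)·(x - 6)

Trying the rational-root candidates, x = -4 is a root, so (x + 4) is a factor; dividing leaves x^2 - 16·x + 60.
The remaining quadratic factors as (x - 6)(x - 10).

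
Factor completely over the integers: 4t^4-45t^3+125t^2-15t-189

(4t-9)(t+1)(t-3)(t-7)

Trying the rational-root candidates, t = -1 is a root, giving the factor (t+1) and quotient 4t^3-49t^2+174t-189.
Continuing, t = 9/4 is a root, so (4t-9) is a factor; dividing leaves t^2-10t+21.
The remaining quadratic factors as (t-7)(t-3).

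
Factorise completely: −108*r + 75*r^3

3*r*(5*r + 6)*(5*r − 6)

Every term has a factor of 3*r. Then 25*r^2 − 36 = (5*r)² − (6)².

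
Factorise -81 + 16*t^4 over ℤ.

Write as (4*t^2)² − (9)², then factor 4*t^2 - 9 once more.

(2*t + 3)*(2*t - 3)*(4*t^2 + 9)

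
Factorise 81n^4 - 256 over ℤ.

(3n)⁴ − (4)⁴ = ((3n)² − (4)²)((3n)² + (4)²); the first factor splits again, the second (9n^2 + 16) is irreducible.

(3n + 4)(3n - 4)(9n^2 + 16)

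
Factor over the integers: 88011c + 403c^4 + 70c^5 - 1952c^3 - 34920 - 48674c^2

(2c - 15)(5c - 3)(7c - 8)(c^2 + 15c + 97)

Among the possible rational roots, c = 15/2 is a root, so (2c - 15) divides it; the quotient is 35c^4 + 464c^3 + 2504c^2 - 5557c + 2328.
Then c = 3/5 is a root, so (5c - 3) is a factor; dividing leaves 7c^3 + 97c^2 + 559c - 776.
Then c = 8/7 is a root, giving the factor (7c - 8) and quotient c^2 + 15c + 97.
The quadratic c^2 + 15c + 97 has discriminant -163 < 0 and is irreducible over ℤ.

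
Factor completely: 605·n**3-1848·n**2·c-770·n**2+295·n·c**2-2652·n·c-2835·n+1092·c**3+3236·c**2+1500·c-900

(11·n-12·c+4)·(5·n-13·c-15)·(11·n+7·c+15)

Group: 11·n·(55·n**2-108·n·c-90·n-91·c**2-300·c-225) + (-12·c+4)·(55·n**2-108·n·c-90·n-91·c**2-300·c-225); both groups contain (55·n**2-108·n·c-90·n-91·c**2-300·c-225), so (11·n-12·c+4) is a factor with cofactor 55·n**2-108·n·c-90·n-91·c**2-300·c-225.
The cofactor groups again: 55·n**2-108·n·c-90·n-91·c**2-300·c-225 = 11·n·(5·n-13·c-15) + (7·c+15)·(5·n-13·c-15); both groups contain (5·n-13·c-15), giving (11·n+7·c+15)·(5·n-13·c-15).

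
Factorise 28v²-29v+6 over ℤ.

(4v-3)(7v-2)

Need a pair with product 28·6 = 168 and sum -29: that's -21 and -8.
Split the middle term: 28v²-21v - 8v+6 = 7v(4v-3) - 2(4v-3).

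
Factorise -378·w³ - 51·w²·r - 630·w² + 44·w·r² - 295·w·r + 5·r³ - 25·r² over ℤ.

-(3·w - r + 5)·(14·w + 5·r)·(9·w + r)

Group: 9·w·(-42·w² - w·r - 70·w + 5·r² - 25·r) + r·(-42·w² - w·r - 70·w + 5·r² - 25·r); both groups contain (-42·w² - w·r - 70·w + 5·r² - 25·r), so (9·w + r) is a factor with cofactor -42·w² - w·r - 70·w + 5·r² - 25·r.
The cofactor groups again: -42·w² - w·r - 70·w + 5·r² - 25·r = -14·w·(3·w - r + 5) - 5·r·(3·w - r + 5); both groups contain (3·w - r + 5), giving -(14·w + 5·r)·(3·w - r + 5).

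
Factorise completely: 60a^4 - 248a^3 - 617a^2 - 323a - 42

Among the possible rational roots, a = 6 is a root, so (a - 6) is a factor; dividing leaves 60a^3 + 112a^2 + 55a + 7.
Next, a = -1/2 is a root, so (2a + 1) is a factor; dividing leaves 30a^2 + 41a + 7.
The remaining quadratic factors as (5a + 1)(6a + 7).

(2a + 1)(5a + 1)(6a + 7)(a - 6)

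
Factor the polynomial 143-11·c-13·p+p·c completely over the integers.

(c-13)·(p-11)

Group as (p·c-13·p) + (-11·c+143) = p·(c-13) - 11·(c-13).
Both groups share the factor (c-13).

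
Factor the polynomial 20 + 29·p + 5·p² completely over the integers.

(5·p + 4)·(p + 5)

Need a pair with product 5·20 = 100 and sum 29: that's 25 and 4.
Split the middle term: 5·p² + 25·p + 4·p + 20 = 5·p·(p + 5) + 4·(p + 5).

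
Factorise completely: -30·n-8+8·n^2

Pull out the common factor 2, then factor the remaining trinomial.

2·(4·n+1)·(n-4)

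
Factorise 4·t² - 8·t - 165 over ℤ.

Need a pair with product 4·(-165) = -660 and sum -8: that's -30 and 22.
Split the middle term: 4·t² - 30·t + 22·t - 165 = 2·t·(2·t - 15) + 11·(2·t - 15).

(2·t + 11)·(2·t - 15)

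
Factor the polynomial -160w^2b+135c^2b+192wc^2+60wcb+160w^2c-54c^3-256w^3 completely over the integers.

Group: 8w(-32w^2-16wc-20wb+6c^2-15cb) - 9c(-32w^2-16wc-20wb+6c^2-15cb); both groups contain (-32w^2-16wc-20wb+6c^2-15cb), so (8w-9c) is a factor with cofactor -32w^2-16wc-20wb+6c^2-15cb.
The cofactor groups again: -32w^2-16wc-20wb+6c^2-15cb = -8w(4w+3c) + (2c-5b)(4w+3c); both groups contain (4w+3c), giving -(8w-2c+5b)(4w+3c).

-(8w-9c)(4w+3c)(8w-2c+5b)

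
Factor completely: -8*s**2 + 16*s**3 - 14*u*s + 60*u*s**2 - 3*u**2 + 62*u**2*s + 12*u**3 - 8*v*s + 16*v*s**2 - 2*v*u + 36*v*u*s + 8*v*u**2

(2*v + 3*u + 2*s)*(4*u + 2*s - 1)*(u + 4*s)

Group: u*(8*v*u + 4*v*s - 2*v + 12*u**2 + 14*u*s - 3*u + 4*s**2 - 2*s) + 4*s*(8*v*u + 4*v*s - 2*v + 12*u**2 + 14*u*s - 3*u + 4*s**2 - 2*s); both groups contain (8*v*u + 4*v*s - 2*v + 12*u**2 + 14*u*s - 3*u + 4*s**2 - 2*s), so (u + 4*s) is a factor with cofactor 8*v*u + 4*v*s - 2*v + 12*u**2 + 14*u*s - 3*u + 4*s**2 - 2*s.
The cofactor groups again: 8*v*u + 4*v*s - 2*v + 12*u**2 + 14*u*s - 3*u + 4*s**2 - 2*s = 4*u*(2*v + 3*u + 2*s) + (2*s - 1)*(2*v + 3*u + 2*s); both groups contain (2*v + 3*u + 2*s), giving (4*u + 2*s - 1)*(2*v + 3*u + 2*s).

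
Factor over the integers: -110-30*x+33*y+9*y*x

Group as (9*y*x+33*y) + (-30*x-110) = 3*y*(3*x+11) - 10*(3*x+11).
Both groups share the factor (3*x+11).

(3*x+11)*(3*y-10)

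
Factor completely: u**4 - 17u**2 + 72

(u + 3)(u - 3)(u**2 - 8)

Substitute w = u**2 to get a quadratic in w, then factor.
u**2 - 8 is irreducible over ℤ (8 is not a perfect square).
u**2 - 9 is a difference of squares.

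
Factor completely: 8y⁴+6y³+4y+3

(4y+3)(2y³+1)

Group as (8y⁴+4y) + (6y³+3) = 4y(2y³+1) + 3(2y³+1).
Both groups share the factor (2y³+1).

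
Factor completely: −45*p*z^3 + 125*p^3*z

Factor out 5*p*z, leaving 25*p^2 − 9*z^2, which is a difference of two squares.

5*p*z*(5*p + 3*z)*(5*p − 3*z)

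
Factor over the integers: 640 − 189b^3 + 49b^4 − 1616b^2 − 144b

Among the possible rational roots, b = −5/7 is a root, giving the factor (7b + 5) and quotient 7b^3 − 32b^2 − 208b + 128.
Continuing, b = −4 is a root, giving the factor (b + 4) and quotient 7b^2 − 60b + 32.
The remaining quadratic factors as (7b − 4)(b − 8).

(7b + 5)(7b − 4)(b + 4)(b − 8)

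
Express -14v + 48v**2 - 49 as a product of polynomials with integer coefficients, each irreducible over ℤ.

Need a pair with product 48·(-49) = -2352 and sum -14: that's 42 and -56.
Split the middle term: 48v**2 + 42v - 56v - 49 = 6v(8v + 7) - 7(8v + 7).

(6v - 7)(8v + 7)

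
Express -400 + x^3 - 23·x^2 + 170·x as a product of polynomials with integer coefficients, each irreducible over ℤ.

Testing divisors of the constant over divisors of the leading coefficient, x = 8 is a root, giving the factor (x - 8) and quotient x^2 - 15·x + 50.
The remaining quadratic factors as (x - 10)(x - 5).

(x - 10)·(x - 5)·(x - 8)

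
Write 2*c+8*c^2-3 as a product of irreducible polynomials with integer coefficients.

(2*c-1)*(4*c+3)

Need a pair with product 8·(-3) = -24 and sum 2: that's -4 and 6.
Split the middle term: 8*c^2-4*c + 6*c-3 = 4*c*(2*c-1) + 3*(2*c-1).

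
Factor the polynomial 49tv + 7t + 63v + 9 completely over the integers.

Group as (49tv + 7t) + (63v + 9) = 7t(7v + 1) + 9(7v + 1).
Both groups share the factor (7v + 1).

(7t + 9)(7v + 1)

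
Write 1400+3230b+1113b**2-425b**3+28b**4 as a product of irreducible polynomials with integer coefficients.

Trying the rational-root candidates, b = -4/7 is a root, giving the factor (7b+4) and quotient 4b**3-63b**2+195b+350.
Next, b = -5/4 is a root, giving the factor (4b+5) and quotient b**2-17b+70.
The remaining quadratic factors as (b-7)(b-10).

(4b+5)(7b+4)(b-10)(b-7)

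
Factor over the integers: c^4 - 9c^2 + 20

(c + 2)(c - 2)(c^2 - 5)

Substitute u = c^2 to get a quadratic in u, then factor.
c^2 - 5 is irreducible over ℤ (5 is not a perfect square).
c^2 - 4 is a difference of squares.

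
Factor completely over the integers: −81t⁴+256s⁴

Difference of squares twice: with A = 4s and B = 3t, A⁴ − B⁴ = (A² − B²)(A² + B²), and A² − B² factors again.

(4s+3t)(4s−3t)(16s²+9t²)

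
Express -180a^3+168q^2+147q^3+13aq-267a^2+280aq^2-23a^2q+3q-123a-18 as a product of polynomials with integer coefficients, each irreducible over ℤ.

-(4a+3q+3)(5a-7q+2)(9a+7q+3)

Group: 9a(-20a^2+13aq-23a+21q^2+15q-6) + (7q+3)(-20a^2+13aq-23a+21q^2+15q-6); both groups contain (-20a^2+13aq-23a+21q^2+15q-6), so (9a+7q+3) is a factor with cofactor -20a^2+13aq-23a+21q^2+15q-6.
The cofactor groups again: -20a^2+13aq-23a+21q^2+15q-6 = -4a(5a-7q+2) + (-3q-3)(5a-7q+2); both groups contain (5a-7q+2), giving -(4a+3q+3)(5a-7q+2).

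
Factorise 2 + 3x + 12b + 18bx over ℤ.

(3x + 2)(6b + 1)

Group as (18bx + 12b) + (3x + 2) = 6b(3x + 2) + (3x + 2).
Both groups share the factor (3x + 2).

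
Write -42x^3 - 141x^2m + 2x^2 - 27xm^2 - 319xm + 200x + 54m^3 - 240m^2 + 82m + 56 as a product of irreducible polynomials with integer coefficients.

Group: 2x(-21x^2 - 81xm + 43x - 54m^2 + 24m + 14) + (-m + 4)(-21x^2 - 81xm + 43x - 54m^2 + 24m + 14); both groups contain (-21x^2 - 81xm + 43x - 54m^2 + 24m + 14), so (2x - m + 4) is a factor with cofactor -21x^2 - 81xm + 43x - 54m^2 + 24m + 14.
The cofactor groups again: -21x^2 - 81xm + 43x - 54m^2 + 24m + 14 = -7x(3x + 9m - 7) + (-6m - 2)(3x + 9m - 7); both groups contain (3x + 9m - 7), giving -(7x + 6m + 2)(3x + 9m - 7).

-(2x - m + 4)(7x + 6m + 2)(3x + 9m - 7)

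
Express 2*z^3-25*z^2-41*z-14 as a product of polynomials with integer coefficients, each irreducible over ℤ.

Among the possible rational roots, z = -1 is a root, so (z+1) is a factor; dividing leaves 2*z^2-27*z-14.
The remaining quadratic factors as (2*z+1)(z-14).

(2*z+1)*(z+1)*(z-14)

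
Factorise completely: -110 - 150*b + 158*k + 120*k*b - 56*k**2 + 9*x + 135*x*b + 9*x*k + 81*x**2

Group: 9*x*(9*x + 8*k - 10) + (-7*k + 15*b + 11)*(9*x + 8*k - 10); both groups contain (9*x + 8*k - 10).

(9*x - 7*k + 15*b + 11)*(9*x + 8*k - 10)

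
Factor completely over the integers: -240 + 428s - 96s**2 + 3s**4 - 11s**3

Testing divisors of the constant over divisors of the leading coefficient, s = 5 is a root, so (s - 5) divides it; the quotient is 3s**3 + 4s**2 - 76s + 48.
Continuing, s = 2/3 is a root, so (3s - 2) divides it; the quotient is s**2 + 2s - 24.
The remaining quadratic factors as (s + 6)(s - 4).

(3s - 2)(s + 6)(s - 4)(s - 5)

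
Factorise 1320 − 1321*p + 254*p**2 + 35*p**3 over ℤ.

Among the possible rational roots, p = 8/5 is a root, so (5*p − 8) is a factor; dividing leaves 7*p**2 + 62*p − 165.
The remaining quadratic factors as (p + 11)(7*p − 15).

(5*p − 8)*(7*p − 15)*(p + 11)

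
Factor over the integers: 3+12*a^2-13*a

Need a pair with product 12·3 = 36 and sum -13: that's -4 and -9.
Split the middle term: 12*a^2-4*a - 9*a+3 = 4*a*(3*a-1) - 3*(3*a-1).

(3*a-1)*(4*a-3)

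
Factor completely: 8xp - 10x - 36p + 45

Group as (8xp - 10x) + (-36p + 45) = 2x(4p - 5) - 9(4p - 5).
Both groups share the factor (4p - 5).

(2x - 9)(4p - 5)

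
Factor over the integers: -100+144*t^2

Pull out the common factor 4; 36*t^2-25 is a difference of squares.

4*(6*t+5)*(6*t-5)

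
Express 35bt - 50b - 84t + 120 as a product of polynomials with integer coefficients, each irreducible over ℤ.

Group as (35bt - 50b) + (-84t + 120) = 5b(7t - 10) - 12(7t - 10).
Both groups share the factor (7t - 10).

(5b - 12)(7t - 10)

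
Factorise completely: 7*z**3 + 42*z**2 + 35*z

Pull out the common factor 7*z, then factor the remaining trinomial.

7*z*(z + 1)*(z + 5)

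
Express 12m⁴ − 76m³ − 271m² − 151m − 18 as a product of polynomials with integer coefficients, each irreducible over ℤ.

Trying the rational-root candidates, m = 9 is a root, so (m − 9) divides it; the quotient is 12m³ + 32m² + 17m + 2.
Then m = −1/2 is a root, giving the factor (2m + 1) and quotient 6m² + 13m + 2.
The remaining quadratic factors as (6m + 1)(m + 2).

(2m + 1)(6m + 1)(m + 2)(m − 9)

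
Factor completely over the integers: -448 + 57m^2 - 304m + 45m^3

Testing divisors of the constant over divisors of the leading coefficient, m = -8/5 is a root, giving the factor (5m + 8) and quotient 9m^2 - 3m - 56.
The remaining quadratic factors as (3m - 8)(3m + 7).

(3m + 7)(3m - 8)(5m + 8)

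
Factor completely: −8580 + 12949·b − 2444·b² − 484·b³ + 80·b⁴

(2·b + 11)·(2·b − 15)·(4·b − 13)·(5·b − 4)

Trying the rational-root candidates, b = 13/4 is a root, so (4·b − 13) is a factor; dividing leaves 20·b³ − 56·b² − 793·b + 660.
Next, b = 15/2 is a root, so (2·b − 15) is a factor; dividing leaves 10·b² + 47·b − 44.
The remaining quadratic factors as (5·b − 4)(2·b + 11).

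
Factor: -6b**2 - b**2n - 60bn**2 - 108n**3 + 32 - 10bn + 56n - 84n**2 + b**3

Group: b(b**2 + 8bn - 2b + 12n**2 + 4n - 8) + (-9n - 4)(b**2 + 8bn - 2b + 12n**2 + 4n - 8); both groups contain (b**2 + 8bn - 2b + 12n**2 + 4n - 8), so (b - 9n - 4) is a factor with cofactor b**2 + 8bn - 2b + 12n**2 + 4n - 8.
The cofactor groups again: b**2 + 8bn - 2b + 12n**2 + 4n - 8 = b(b + 6n - 4) + (2n + 2)(b + 6n - 4); both groups contain (b + 6n - 4), giving (b + 2n + 2)(b + 6n - 4).

(b + 2n + 2)(b + 6n - 4)(b - 9n - 4)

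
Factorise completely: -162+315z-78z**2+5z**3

Testing divisors of the constant over divisors of the leading coefficient, z = 6 is a root, so (z-6) is a factor; dividing leaves 5z**2-48z+27.
The remaining quadratic factors as (5z-3)(z-9).

(5z-3)(z-6)(z-9)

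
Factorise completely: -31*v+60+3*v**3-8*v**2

Trying the rational-root candidates, v = -3 is a root, giving the factor (v+3) and quotient 3*v**2-17*v+20.
The remaining quadratic factors as (v-4)(3*v-5).

(3*v-5)*(v+3)*(v-4)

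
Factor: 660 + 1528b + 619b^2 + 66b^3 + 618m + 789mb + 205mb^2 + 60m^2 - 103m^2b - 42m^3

Group: 7m(-6m^2 - 13mb + 18m + 33b^2 + 128b + 60) + (2b + 11)(-6m^2 - 13mb + 18m + 33b^2 + 128b + 60); both groups contain (-6m^2 - 13mb + 18m + 33b^2 + 128b + 60), so (7m + 2b + 11) is a factor with cofactor -6m^2 - 13mb + 18m + 33b^2 + 128b + 60.
The cofactor groups again: -6m^2 - 13mb + 18m + 33b^2 + 128b + 60 = -3m(2m - 3b - 10) + (-11b - 6)(2m - 3b - 10); both groups contain (2m - 3b - 10), giving -(3m + 11b + 6)(2m - 3b - 10).

-(2m - 3b - 10)(3m + 11b + 6)(7m + 2b + 11)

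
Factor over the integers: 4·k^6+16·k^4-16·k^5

4·k^4·(k-2)^2

Pull out the common factor 4·k^4, leaving k^2-4·k+4.
Recognize a perfect-square trinomial with the parts k and 2.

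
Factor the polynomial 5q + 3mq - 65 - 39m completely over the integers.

Group as (3mq - 39m) + (5q - 65) = 3m(q - 13) + 5(q - 13).
Both groups share the factor (q - 13).

(3m + 5)(q - 13)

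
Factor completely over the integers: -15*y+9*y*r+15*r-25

Group as (9*y*r-15*y) + (15*r-25) = 3*y*(3*r-5) + 5*(3*r-5).
Both groups share the factor (3*r-5).

(3*r-5)*(3*y+5)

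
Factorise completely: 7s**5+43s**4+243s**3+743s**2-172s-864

Trying the rational-root candidates, s = 1 is a root, giving the factor (s-1) and quotient 7s**4+50s**3+293s**2+1036s+864.
Next, s = -8/7 is a root, giving the factor (7s+8) and quotient s**3+6s**2+35s+108.
Then s = -4 is a root, so (s+4) divides it; the quotient is s**2+2s+27.
The quadratic s**2+2s+27 has discriminant -104 < 0 and is irreducible over ℤ.

(7s+8)(s+4)(s-1)(s**2+2s+27)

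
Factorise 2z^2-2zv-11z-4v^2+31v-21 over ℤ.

Group: z(2z-4v+3) + (v-7)(2z-4v+3); both groups contain (2z-4v+3).

(2z-4v+3)(z+v-7)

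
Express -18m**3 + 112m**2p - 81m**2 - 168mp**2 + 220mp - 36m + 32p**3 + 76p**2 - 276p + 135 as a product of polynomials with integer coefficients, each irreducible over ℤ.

Group: 9m(-2m**2 + 12mp - 11m - 16p**2 + 34p - 15) + (-2p - 9)(-2m**2 + 12mp - 11m - 16p**2 + 34p - 15); both groups contain (-2m**2 + 12mp - 11m - 16p**2 + 34p - 15), so (9m - 2p - 9) is a factor with cofactor -2m**2 + 12mp - 11m - 16p**2 + 34p - 15.
The cofactor groups again: -2m**2 + 12mp - 11m - 16p**2 + 34p - 15 = -2m(m - 2p + 3) + (8p - 5)(m - 2p + 3); both groups contain (m - 2p + 3), giving -(2m - 8p + 5)(m - 2p + 3).

-(2m - 8p + 5)(9m - 2p - 9)(m - 2p + 3)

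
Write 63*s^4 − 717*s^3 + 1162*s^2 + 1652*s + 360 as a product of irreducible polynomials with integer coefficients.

(3*s + 2)*(3*s − 10)*(7*s + 2)*(s − 9)

By the rational root theorem, s = 10/3 is a root, so (3*s − 10) is a factor; dividing leaves 21*s^3 − 169*s^2 − 176*s − 36.
Then s = 9 is a root, so (s − 9) divides it; the quotient is 21*s^2 + 20*s + 4.
The remaining quadratic factors as (3*s + 2)(7*s + 2).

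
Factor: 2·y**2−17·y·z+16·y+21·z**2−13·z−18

Group: 2·y·(y−7·z+9) + (−3·z−2)·(y−7·z+9); both groups contain (y−7·z+9).

(2·y−3·z−2)·(y−7·z+9)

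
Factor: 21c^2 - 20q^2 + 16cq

Group: 7c(3c - 2q) + 10q(3c - 2q); both groups contain (3c - 2q).

(3c - 2q)(7c + 10q)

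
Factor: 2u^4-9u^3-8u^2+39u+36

(2u+3)(u+1)(u-3)(u-4)

Testing divisors of the constant over divisors of the leading coefficient, u = -1 is a root, so (u+1) divides it; the quotient is 2u^3-11u^2+3u+36.
Next, u = 3 is a root, so (u-3) divides it; the quotient is 2u^2-5u-12.
The remaining quadratic factors as (u-4)(2u+3).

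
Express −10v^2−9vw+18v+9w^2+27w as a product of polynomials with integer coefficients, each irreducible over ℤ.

−(2v+3w)(5v−3w−9)

Group: −2v(5v−3w−9) − 3w(5v−3w−9); both groups contain (5v−3w−9).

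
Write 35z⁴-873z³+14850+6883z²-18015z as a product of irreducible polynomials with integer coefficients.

Testing divisors of the constant over divisors of the leading coefficient, z = 15/7 is a root, so (7z-15) divides it; the quotient is 5z³-114z²+739z-990.
Next, z = 10 is a root, giving the factor (z-10) and quotient 5z²-64z+99.
The remaining quadratic factors as (5z-9)(z-11).

(5z-9)(7z-15)(z-10)(z-11)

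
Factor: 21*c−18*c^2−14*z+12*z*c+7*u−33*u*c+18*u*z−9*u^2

−(u−2*z+3*c)*(9*u+6*c−7)

Group: −u*(9*u+6*c−7) + (2*z−3*c)*(9*u+6*c−7); both groups contain (9*u+6*c−7).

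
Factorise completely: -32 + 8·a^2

Pull out the common factor 8; a^2 - 4 is a difference of squares.

8·(a + 2)·(a - 2)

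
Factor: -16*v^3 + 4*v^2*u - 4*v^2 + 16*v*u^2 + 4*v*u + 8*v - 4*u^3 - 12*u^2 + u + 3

Group: 2*v*(-8*v^2 - 6*v*u + 2*v + 2*u^2 + 7*u + 3) + (-2*u + 1)*(-8*v^2 - 6*v*u + 2*v + 2*u^2 + 7*u + 3); both groups contain (-8*v^2 - 6*v*u + 2*v + 2*u^2 + 7*u + 3), so (2*v - 2*u + 1) is a factor with cofactor -8*v^2 - 6*v*u + 2*v + 2*u^2 + 7*u + 3.
The cofactor groups again: -8*v^2 - 6*v*u + 2*v + 2*u^2 + 7*u + 3 = -2*v*(4*v - u - 3) + (-2*u - 1)*(4*v - u - 3); both groups contain (4*v - u - 3), giving -(2*v + 2*u + 1)*(4*v - u - 3).

-(2*v - 2*u + 1)*(4*v - u - 3)*(2*v + 2*u + 1)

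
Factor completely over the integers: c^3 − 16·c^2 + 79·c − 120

Among the possible rational roots, c = 8 is a root, giving the factor (c − 8) and quotient c^2 − 8·c + 15.
The remaining quadratic factors as (c − 3)(c − 5).

(c − 3)·(c − 5)·(c − 8)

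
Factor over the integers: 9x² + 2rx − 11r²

Group: −r(11r + 9x) + x(11r + 9x); both groups contain (11r + 9x).

−(11r + 9x)(r − x)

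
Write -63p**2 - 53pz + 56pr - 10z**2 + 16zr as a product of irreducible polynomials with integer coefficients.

Group: -7p(9p + 5z - 8r) - 2z(9p + 5z - 8r); both groups contain (9p + 5z - 8r).

-(7p + 2z)(9p + 5z - 8r)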